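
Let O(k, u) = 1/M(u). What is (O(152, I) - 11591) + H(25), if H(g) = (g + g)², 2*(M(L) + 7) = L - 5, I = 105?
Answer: -390912/43 ≈ -9091.0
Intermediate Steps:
M(L) = -19/2 + L/2 (M(L) = -7 + (L - 5)/2 = -7 + (-5 + L)/2 = -7 + (-5/2 + L/2) = -19/2 + L/2)
O(k, u) = 1/(-19/2 + u/2)
H(g) = 4*g² (H(g) = (2*g)² = 4*g²)
(O(152, I) - 11591) + H(25) = (2/(-19 + 105) - 11591) + 4*25² = (2/86 - 11591) + 4*625 = (2*(1/86) - 11591) + 2500 = (1/43 - 11591) + 2500 = -498412/43 + 2500 = -390912/43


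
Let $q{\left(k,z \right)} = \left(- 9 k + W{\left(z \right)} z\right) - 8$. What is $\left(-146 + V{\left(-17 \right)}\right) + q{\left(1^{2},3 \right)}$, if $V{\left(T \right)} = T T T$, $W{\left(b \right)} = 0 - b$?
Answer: $-5085$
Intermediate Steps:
$W{\left(b \right)} = - b$
$V{\left(T \right)} = T^{3}$ ($V{\left(T \right)} = T^{2} T = T^{3}$)
$q{\left(k,z \right)} = -8 - z^{2} - 9 k$ ($q{\left(k,z \right)} = \left(- 9 k + - z z\right) - 8 = \left(- 9 k - z^{2}\right) - 8 = \left(- z^{2} - 9 k\right) - 8 = -8 - z^{2} - 9 k$)
$\left(-146 + V{\left(-17 \right)}\right) + q{\left(1^{2},3 \right)} = \left(-146 + \left(-17\right)^{3}\right) - \left(17 + 9\right) = \left(-146 - 4913\right) - 26 = -5059 - 26 = -5085$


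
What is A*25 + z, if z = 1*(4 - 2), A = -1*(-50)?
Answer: 1252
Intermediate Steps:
A = 50
z = 2 (z = 1*2 = 2)
A*25 + z = 50*25 + 2 = 1250 + 2 = 1252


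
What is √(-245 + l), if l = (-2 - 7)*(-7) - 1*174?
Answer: 2*I*√89 ≈ 18.868*I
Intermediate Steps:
l = -111 (l = -9*(-7) - 174 = 63 - 174 = -111)
√(-245 + l) = √(-245 - 111) = √(-356) = 2*I*√89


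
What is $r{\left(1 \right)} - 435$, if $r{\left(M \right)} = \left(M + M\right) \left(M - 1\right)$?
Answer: $-435$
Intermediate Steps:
$r{\left(M \right)} = 2 M \left(-1 + M\right)$
$r{\left(1 \right)} - 435 = 2 \cdot 1 \left(-1 + 1\right) - 435 = 2 \cdot 1 \cdot 0 - 435 = 0 - 435 = -435$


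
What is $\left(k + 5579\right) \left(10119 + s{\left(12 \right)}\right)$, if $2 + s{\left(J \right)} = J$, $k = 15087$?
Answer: $209325914$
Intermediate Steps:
$s{\left(J \right)} = -2 + J$
$\left(k + 5579\right) \left(10119 + s{\left(12 \right)}\right) = \left(15087 + 5579\right) \left(10119 + \left(-2 + 12\right)\right) = 20666 \left(10119 + 10\right) = 20666 \cdot 10129 = 209325914$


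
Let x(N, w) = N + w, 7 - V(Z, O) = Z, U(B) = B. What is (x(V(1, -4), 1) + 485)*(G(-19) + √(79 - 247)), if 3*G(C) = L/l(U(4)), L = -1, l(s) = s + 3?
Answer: -164/7 + 984*I*√42 ≈ -23.429 + 6377.0*I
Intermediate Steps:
l(s) = 3 + s
V(Z, O) = 7 - Z
G(C) = -1/21 (G(C) = (-1/(3 + 4))/3 = (-1/7)/3 = (-1*⅐)/3 = (⅓)*(-⅐) = -1/21)
(x(V(1, -4), 1) + 485)*(G(-19) + √(79 - 247)) = (((7 - 1*1) + 1) + 485)*(-1/21 + √(79 - 247)) = (((7 - 1) + 1) + 485)*(-1/21 + √(-168)) = ((6 + 1) + 485)*(-1/21 + 2*I*√42) = (7 + 485)*(-1/21 + 2*I*√42) = 492*(-1/21 + 2*I*√42) = -164/7 + 984*I*√42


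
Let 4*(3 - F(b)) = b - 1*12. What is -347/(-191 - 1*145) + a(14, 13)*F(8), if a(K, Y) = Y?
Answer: 17819/336 ≈ 53.033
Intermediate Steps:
F(b) = 6 - b/4 (F(b) = 3 - (b - 1*12)/4 = 3 - (b - 12)/4 = 3 - (-12 + b)/4 = 3 + (3 - b/4) = 6 - b/4)
-347/(-191 - 1*145) + a(14, 13)*F(8) = -347/(-191 - 1*145) + 13*(6 - 1/4*8) = -347/(-191 - 145) + 13*(6 - 2) = -347/(-336) + 13*4 = -347*(-1/336) + 52 = 347/336 + 52 = 17819/336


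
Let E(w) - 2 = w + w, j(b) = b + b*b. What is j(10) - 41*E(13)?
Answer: -1038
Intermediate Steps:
j(b) = b + b²
E(w) = 2 + 2*w (E(w) = 2 + (w + w) = 2 + 2*w)
j(10) - 41*E(13) = 10*(1 + 10) - 41*(2 + 2*13) = 10*11 - 41*(2 + 26) = 110 - 41*28 = 110 - 1148 = -1038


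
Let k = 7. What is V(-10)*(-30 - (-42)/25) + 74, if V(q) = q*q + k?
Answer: -73906/25 ≈ -2956.2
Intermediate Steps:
V(q) = 7 + q² (V(q) = q*q + 7 = q² + 7 = 7 + q²)
V(-10)*(-30 - (-42)/25) + 74 = (7 + (-10)²)*(-30 - (-42)/25) + 74 = (7 + 100)*(-30 - (-42)/25) + 74 = 107*(-30 - 1*(-42/25)) + 74 = 107*(-30 + 42/25) + 74 = 107*(-708/25) + 74 = -75756/25 + 74 = -73906/25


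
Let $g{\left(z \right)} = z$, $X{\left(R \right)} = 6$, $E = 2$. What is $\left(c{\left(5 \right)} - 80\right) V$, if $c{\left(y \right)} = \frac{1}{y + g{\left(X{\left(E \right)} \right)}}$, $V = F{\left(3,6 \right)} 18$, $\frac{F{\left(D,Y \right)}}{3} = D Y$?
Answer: $- \frac{854388}{11} \approx -77672.0$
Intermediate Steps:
$F{\left(D,Y \right)} = 3 D Y$
$V = 972$ ($V = 3 \cdot 3 \cdot 6 \cdot 18 = 54 \cdot 18 = 972$)
$c{\left(y \right)} = \frac{1}{6 + y}$ ($c{\left(y \right)} = \frac{1}{y + 6} = \frac{1}{6 + y}$)
$\left(c{\left(5 \right)} - 80\right) V = \left(\frac{1}{6 + 5} - 80\right) 972 = \left(\frac{1}{11} - 80\right) 972 = \left(- \frac{879}{11}\right) 972 = - \frac{854388}{11}$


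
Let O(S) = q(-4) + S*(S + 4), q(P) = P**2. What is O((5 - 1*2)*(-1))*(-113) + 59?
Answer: -1410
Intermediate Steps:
O(S) = 16 + S*(4 + S) (O(S) = (-4)**2 + S*(S + 4) = 16 + S*(4 + S))
O((5 - 1*2)*(-1))*(-113) + 59 = (16 + ((5 - 1*2)*(-1))**2 + 4*((5 - 1*2)*(-1)))*(-113) + 59 = (16 + ((5 - 2)*(-1))**2 + 4*((5 - 2)*(-1)))*(-113) + 59 = (16 + (3*(-1))**2 + 4*(3*(-1)))*(-113) + 59 = (16 + (-3)**2 + 4*(-3))*(-113) + 59 = (16 + 9 - 12)*(-113) + 59 = 13*(-113) + 59 = -1469 + 59 = -1410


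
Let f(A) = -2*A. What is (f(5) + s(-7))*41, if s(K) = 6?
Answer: -164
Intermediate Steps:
(f(5) + s(-7))*41 = (-2*5 + 6)*41 = (-10 + 6)*41 = -4*41 = -164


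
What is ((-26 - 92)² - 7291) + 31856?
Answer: 38489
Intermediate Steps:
((-26 - 92)² - 7291) + 31856 = ((-118)² - 7291) + 31856 = (13924 - 7291) + 31856 = 6633 + 31856 = 38489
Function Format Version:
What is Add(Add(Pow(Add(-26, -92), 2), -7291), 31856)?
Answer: 38489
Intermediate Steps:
Add(Add(Pow(Add(-26, -92), 2), -7291), 31856) = Add(Add(Pow(-118, 2), -7291), 31856) = Add(Add(13924, -7291), 31856) = Add(6633, 31856) = 38489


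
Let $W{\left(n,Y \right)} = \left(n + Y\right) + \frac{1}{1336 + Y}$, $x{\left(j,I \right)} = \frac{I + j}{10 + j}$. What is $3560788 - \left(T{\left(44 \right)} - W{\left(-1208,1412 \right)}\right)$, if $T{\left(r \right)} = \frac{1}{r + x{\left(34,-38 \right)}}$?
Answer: $\frac{525160852887}{147476} \approx 3.561 \cdot 10^{6}$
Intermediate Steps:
$x{\left(j,I \right)} = \frac{I + j}{10 + j}$
$W{\left(n,Y \right)} = Y + n + \frac{1}{1336 + Y}$ ($W{\left(n,Y \right)} = \left(Y + n\right) + \frac{1}{1336 + Y} = Y + n + \frac{1}{1336 + Y}$)
$T{\left(r \right)} = \frac{1}{- \frac{1}{11} + r}$ ($T{\left(r \right)} = \frac{1}{r + \frac{-38 + 34}{10 + 34}} = \frac{1}{r + \frac{1}{44} \left(-4\right)} = \frac{1}{r - \frac{1}{11}} = \frac{1}{- \frac{1}{11} + r}$)
$3560788 - \left(T{\left(44 \right)} - W{\left(-1208,1412 \right)}\right) = 3560788 - \left(\frac{11}{-1 + 11 \cdot 44} - \frac{1 + 1412^{2} + 1336 \cdot 1412 + 1336 \left(-1208\right) + 1412 \left(-1208\right)}{1336 + 1412}\right) = 3560788 - \left(\frac{11}{-1 + 484} - \frac{1 + 1993744 + 1886432 - 1613888 - 1705696}{2748}\right) = 3560788 - \left(\frac{11}{483} - \frac{1}{2748} \cdot 560593\right) = 3560788 - \left(11 \cdot \frac{1}{483} - \frac{560593}{2748}\right) = 3560788 - \left(\frac{11}{483} - \frac{560593}{2748}\right) = 3560788 - - \frac{30081799}{147476} = 3560788 + \frac{30081799}{147476} = \frac{525160852887}{147476}$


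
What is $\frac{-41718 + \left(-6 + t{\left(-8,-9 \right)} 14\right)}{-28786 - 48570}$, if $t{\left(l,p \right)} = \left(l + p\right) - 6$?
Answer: $\frac{21023}{38678} \approx 0.54354$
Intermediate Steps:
$t{\left(l,p \right)} = -6 + l + p$
$\frac{-41718 + \left(-6 + t{\left(-8,-9 \right)} 14\right)}{-28786 - 48570} = \frac{-41718 + \left(-6 + \left(-6 - 8 - 9\right) 14\right)}{-28786 - 48570} = \frac{-41718 - 328}{-77356} = \left(-41718 - 328\right) \left(- \frac{1}{77356}\right) = \left(-42046\right) \left(- \frac{1}{77356}\right) = \frac{21023}{38678}$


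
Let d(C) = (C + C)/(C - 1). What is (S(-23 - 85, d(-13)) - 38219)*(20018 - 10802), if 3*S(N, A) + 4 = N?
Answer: -352570368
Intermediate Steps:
d(C) = 2*C/(-1 + C) (d(C) = (2*C)/(-1 + C) = 2*C/(-1 + C))
S(N, A) = -4/3 + N/3
(S(-23 - 85, d(-13)) - 38219)*(20018 - 10802) = ((-4/3 + (-23 - 85)/3) - 38219)*(20018 - 10802) = ((-4/3 + (⅓)*(-108)) - 38219)*9216 = ((-4/3 - 36) - 38219)*9216 = (-112/3 - 38219)*9216 = -114769/3*9216 = -352570368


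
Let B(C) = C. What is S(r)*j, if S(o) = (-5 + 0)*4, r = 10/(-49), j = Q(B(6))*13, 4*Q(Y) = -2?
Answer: 130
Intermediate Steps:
Q(Y) = -1/2 (Q(Y) = (1/4)*(-2) = -1/2)
j = -13/2 (j = -1/2*13 = -13/2 ≈ -6.5000)
r = -10/49 (r = 10*(-1/49) = -10/49 ≈ -0.20408)
S(o) = -20 (S(o) = -5*4 = -20)
S(r)*j = -20*(-13/2) = 130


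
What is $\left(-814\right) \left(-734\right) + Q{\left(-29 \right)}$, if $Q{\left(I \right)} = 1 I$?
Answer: $597447$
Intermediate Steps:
$Q{\left(I \right)} = I$
$\left(-814\right) \left(-734\right) + Q{\left(-29 \right)} = \left(-814\right) \left(-734\right) - 29 = 597476 - 29 = 597447$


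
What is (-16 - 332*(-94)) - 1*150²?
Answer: 8692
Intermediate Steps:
(-16 - 332*(-94)) - 1*150² = (-16 + 31208) - 1*22500 = 31192 - 22500 = 8692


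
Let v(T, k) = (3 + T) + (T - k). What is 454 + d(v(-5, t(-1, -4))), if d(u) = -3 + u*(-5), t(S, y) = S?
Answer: 481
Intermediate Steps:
v(T, k) = 3 - k + 2*T
d(u) = -3 - 5*u
454 + d(v(-5, t(-1, -4))) = 454 + (-3 - 5*(3 - 1*(-1) + 2*(-5))) = 454 + (-3 - 5*(3 + 1 - 10)) = 454 + (-3 - 5*(-6)) = 454 + (-3 + 30) = 454 + 27 = 481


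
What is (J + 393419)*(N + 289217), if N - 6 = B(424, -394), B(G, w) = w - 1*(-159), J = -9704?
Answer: 110889030420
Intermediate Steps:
B(G, w) = 159 + w (B(G, w) = w + 159 = 159 + w)
N = -229 (N = 6 + (159 - 394) = 6 - 235 = -229)
(J + 393419)*(N + 289217) = (-9704 + 393419)*(-229 + 289217) = 383715*288988 = 110889030420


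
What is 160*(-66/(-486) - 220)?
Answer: -2849440/81 ≈ -35178.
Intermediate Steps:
160*(-66/(-486) - 220) = 160*(-66*(-1/486) - 220) = 160*(11/81 - 220) = 160*(-17809/81) = -2849440/81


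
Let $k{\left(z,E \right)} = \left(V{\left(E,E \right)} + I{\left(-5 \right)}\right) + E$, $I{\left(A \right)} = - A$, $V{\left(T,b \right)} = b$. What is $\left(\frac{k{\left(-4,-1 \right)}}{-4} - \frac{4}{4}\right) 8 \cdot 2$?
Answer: $-28$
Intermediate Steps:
$k{\left(z,E \right)} = 5 + 2 E$ ($k{\left(z,E \right)} = \left(E - -5\right) + E = \left(E + 5\right) + E = \left(5 + E\right) + E = 5 + 2 E$)
$\left(\frac{k{\left(-4,-1 \right)}}{-4} - \frac{4}{4}\right) 8 \cdot 2 = \left(\frac{5 + 2 \left(-1\right)}{-4} - \frac{4}{4}\right) 8 \cdot 2 = \left(\left(5 - 2\right) \left(- \frac{1}{4}\right) - 1\right) 8 \cdot 2 = \left(3 \left(- \frac{1}{4}\right) - 1\right) 8 \cdot 2 = \left(- \frac{3}{4} - 1\right) 8 \cdot 2 = \left(- \frac{7}{4}\right) 8 \cdot 2 = \left(-14\right) 2 = -28$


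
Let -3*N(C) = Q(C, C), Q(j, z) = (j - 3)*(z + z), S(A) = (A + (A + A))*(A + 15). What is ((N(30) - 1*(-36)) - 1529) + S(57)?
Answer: 10279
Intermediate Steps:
S(A) = 3*A*(15 + A) (S(A) = (A + 2*A)*(15 + A) = (3*A)*(15 + A) = 3*A*(15 + A))
Q(j, z) = 2*z*(-3 + j) (Q(j, z) = (-3 + j)*(2*z) = 2*z*(-3 + j))
N(C) = -2*C*(-3 + C)/3
((N(30) - 1*(-36)) - 1529) + S(57) = (((⅔)*30*(3 - 1*30) - 1*(-36)) - 1529) + 3*57*(15 + 57) = (((⅔)*30*(3 - 30) + 36) - 1529) + 3*57*72 = (((⅔)*30*(-27) + 36) - 1529) + 12312 = ((-540 + 36) - 1529) + 12312 = (-504 - 1529) + 12312 = -2033 + 12312 = 10279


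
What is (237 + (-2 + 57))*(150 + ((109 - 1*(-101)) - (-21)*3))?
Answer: 123516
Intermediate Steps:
(237 + (-2 + 57))*(150 + ((109 - 1*(-101)) - (-21)*3)) = (237 + 55)*(150 + ((109 + 101) - 1*(-63))) = 292*(150 + (210 + 63)) = 292*(150 + 273) = 292*423 = 123516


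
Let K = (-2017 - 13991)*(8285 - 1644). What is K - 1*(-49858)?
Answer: -106259270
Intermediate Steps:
K = -106309128 (K = -16008*6641 = -106309128)
K - 1*(-49858) = -106309128 - 1*(-49858) = -106309128 + 49858 = -106259270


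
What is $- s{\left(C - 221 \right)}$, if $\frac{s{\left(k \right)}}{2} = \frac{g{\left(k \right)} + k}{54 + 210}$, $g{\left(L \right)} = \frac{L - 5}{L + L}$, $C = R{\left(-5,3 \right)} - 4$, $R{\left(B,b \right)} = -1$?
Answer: $\frac{101921}{59664} \approx 1.7083$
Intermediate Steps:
$C = -5$ ($C = -1 - 4 = -5$)
$g{\left(L \right)} = \frac{-5 + L}{2 L}$
$s{\left(k \right)} = \frac{k}{132} + \frac{-5 + k}{264 k}$ ($s{\left(k \right)} = 2 \frac{\frac{-5 + k}{2 k} + k}{54 + 210} = 2 \frac{k + \frac{-5 + k}{2 k}}{264} = 2 \left(k + \frac{-5 + k}{2 k}\right) \frac{1}{264} = 2 \left(\frac{k}{264} + \frac{-5 + k}{528 k}\right) = \frac{k}{132} + \frac{-5 + k}{264 k}$)
$- s{\left(C - 221 \right)} = - \frac{-5 - 226 + 2 \left(-5 - 221\right)^{2}}{264 \left(-5 - 221\right)} = - \frac{-5 - 226 + 2 \left(-226\right)^{2}}{264 \left(-226\right)} = - \frac{\left(-1\right) \left(-5 - 226 + 2 \cdot 51076\right)}{264 \cdot 226} = - \frac{\left(-1\right) \left(-5 - 226 + 102152\right)}{264 \cdot 226} = - \frac{\left(-1\right) 101921}{264 \cdot 226} = \left(-1\right) \left(- \frac{101921}{59664}\right) = \frac{101921}{59664}$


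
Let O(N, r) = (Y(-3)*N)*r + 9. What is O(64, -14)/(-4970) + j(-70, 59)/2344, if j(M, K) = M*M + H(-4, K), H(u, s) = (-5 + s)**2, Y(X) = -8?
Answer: 2752829/1456210 ≈ 1.8904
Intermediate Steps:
O(N, r) = 9 - 8*N*r (O(N, r) = (-8*N)*r + 9 = -8*N*r + 9 = 9 - 8*N*r)
j(M, K) = M**2 + (-5 + K)**2 (j(M, K) = M*M + (-5 + K)**2 = M**2 + (-5 + K)**2)
O(64, -14)/(-4970) + j(-70, 59)/2344 = (9 - 8*64*(-14))/(-4970) + ((-70)**2 + (-5 + 59)**2)/2344 = (9 + 7168)*(-1/4970) + (4900 + 54**2)*(1/2344) = 7177*(-1/4970) + (4900 + 2916)*(1/2344) = -7177/4970 + 7816*(1/2344) = -7177/4970 + 977/293 = 2752829/1456210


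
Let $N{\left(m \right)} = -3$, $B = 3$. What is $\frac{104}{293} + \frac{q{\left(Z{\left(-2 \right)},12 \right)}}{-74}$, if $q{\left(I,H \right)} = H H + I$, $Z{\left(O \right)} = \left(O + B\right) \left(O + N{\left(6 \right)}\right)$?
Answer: $- \frac{33031}{21682} \approx -1.5234$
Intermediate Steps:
$Z{\left(O \right)} = \left(-3 + O\right) \left(3 + O\right)$ ($Z{\left(O \right)} = \left(O + 3\right) \left(O - 3\right) = \left(3 + O\right) \left(-3 + O\right) = \left(-3 + O\right) \left(3 + O\right)$)
$q{\left(I,H \right)} = I + H^{2}$ ($q{\left(I,H \right)} = H^{2} + I = I + H^{2}$)
$\frac{104}{293} + \frac{q{\left(Z{\left(-2 \right)},12 \right)}}{-74} = \frac{104}{293} + \frac{\left(-9 + \left(-2\right)^{2}\right) + 12^{2}}{-74} = 104 \cdot \frac{1}{293} + \left(\left(-9 + 4\right) + 144\right) \left(- \frac{1}{74}\right) = \frac{104}{293} + \left(-5 + 144\right) \left(- \frac{1}{74}\right) = \frac{104}{293} + 139 \left(- \frac{1}{74}\right) = \frac{104}{293} - \frac{139}{74} = - \frac{33031}{21682}$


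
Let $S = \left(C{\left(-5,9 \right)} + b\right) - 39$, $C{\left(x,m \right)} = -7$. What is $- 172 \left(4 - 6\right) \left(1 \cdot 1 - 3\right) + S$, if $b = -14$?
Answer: $-748$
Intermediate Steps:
$S = -60$ ($S = \left(-7 - 14\right) - 39 = -21 - 39 = -60$)
$- 172 \left(4 - 6\right) \left(1 \cdot 1 - 3\right) + S = - 172 \left(4 - 6\right) \left(1 \cdot 1 - 3\right) - 60 = - 172 \left(- 2 \left(1 - 3\right)\right) - 60 = - 172 \left(\left(-2\right) \left(-2\right)\right) - 60 = \left(-172\right) 4 - 60 = -688 - 60 = -748$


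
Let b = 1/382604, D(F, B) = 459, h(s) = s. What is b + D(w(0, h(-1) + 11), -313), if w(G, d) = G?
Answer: 175615237/382604 ≈ 459.00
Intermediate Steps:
b = 1/382604 ≈ 2.6137e-6
b + D(w(0, h(-1) + 11), -313) = 1/382604 + 459 = 175615237/382604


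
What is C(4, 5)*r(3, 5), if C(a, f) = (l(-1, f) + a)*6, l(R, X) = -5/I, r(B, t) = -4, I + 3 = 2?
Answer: -216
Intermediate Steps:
I = -1 (I = -3 + 2 = -1)
l(R, X) = 5 (l(R, X) = -5/(-1) = -5*(-1) = 5)
C(a, f) = 30 + 6*a (C(a, f) = (5 + a)*6 = 30 + 6*a)
C(4, 5)*r(3, 5) = (30 + 6*4)*(-4) = (30 + 24)*(-4) = 54*(-4) = -216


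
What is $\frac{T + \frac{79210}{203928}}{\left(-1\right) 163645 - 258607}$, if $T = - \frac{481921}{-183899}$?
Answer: $- \frac{56421912739}{7917680033956272} \approx -7.1261 \cdot 10^{-6}$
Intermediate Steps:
$T = \frac{481921}{183899}$ ($T = \left(-481921\right) \left(- \frac{1}{183899}\right) = \frac{481921}{183899} \approx 2.6206$)
$\frac{T + \frac{79210}{203928}}{\left(-1\right) 163645 - 258607} = \frac{\frac{481921}{183899} + \frac{79210}{203928}}{\left(-1\right) 163645 - 258607} = \frac{\frac{481921}{183899} + 79210 \cdot \frac{1}{203928}}{-163645 - 258607} = \frac{\frac{481921}{183899} + \frac{39605}{101964}}{-422252} = \frac{56421912739}{18751077636} \left(- \frac{1}{422252}\right) = - \frac{56421912739}{7917680033956272}$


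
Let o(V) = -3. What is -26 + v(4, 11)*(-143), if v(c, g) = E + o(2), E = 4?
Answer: -169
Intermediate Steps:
v(c, g) = 1 (v(c, g) = 4 - 3 = 1)
-26 + v(4, 11)*(-143) = -26 + 1*(-143) = -26 - 143 = -169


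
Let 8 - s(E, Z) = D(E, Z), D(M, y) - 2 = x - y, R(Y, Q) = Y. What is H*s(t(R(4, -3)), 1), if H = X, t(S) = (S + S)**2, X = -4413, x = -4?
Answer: -48543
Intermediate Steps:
D(M, y) = -2 - y (D(M, y) = 2 + (-4 - y) = -2 - y)
t(S) = 4*S**2 (t(S) = (2*S)**2 = 4*S**2)
H = -4413
s(E, Z) = 10 + Z (s(E, Z) = 8 - (-2 - Z) = 8 + (2 + Z) = 10 + Z)
H*s(t(R(4, -3)), 1) = -4413*(10 + 1) = -4413*11 = -48543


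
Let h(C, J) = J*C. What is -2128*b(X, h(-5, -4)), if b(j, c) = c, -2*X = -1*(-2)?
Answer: -42560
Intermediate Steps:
X = -1 (X = -(-1)*(-2)/2 = -½*2 = -1)
h(C, J) = C*J
-2128*b(X, h(-5, -4)) = -(-10640)*(-4) = -2128*20 = -42560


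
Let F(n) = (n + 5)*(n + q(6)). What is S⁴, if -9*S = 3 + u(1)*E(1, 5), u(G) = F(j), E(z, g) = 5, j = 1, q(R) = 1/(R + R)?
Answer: 25411681/104976 ≈ 242.07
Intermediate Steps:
q(R) = 1/(2*R)
F(n) = (5 + n)*(1/12 + n) (F(n) = (n + 5)*(n + (½)/6) = (5 + n)*(n + (½)*(⅙)) = (5 + n)*(n + 1/12) = (5 + n)*(1/12 + n))
u(G) = 13/2 (u(G) = 5/12 + 1² + (61/12)*1 = 5/12 + 1 + 61/12 = 13/2)
S = -71/18 (S = -(3 + (13/2)*5)/9 = -(3 + 65/2)/9 = -⅑*71/2 = -71/18 ≈ -3.9444)
S⁴ = (-71/18)⁴ = 25411681/104976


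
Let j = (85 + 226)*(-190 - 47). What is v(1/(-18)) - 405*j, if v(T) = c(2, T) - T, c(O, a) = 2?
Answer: 537324067/18 ≈ 2.9851e+7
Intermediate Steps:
v(T) = 2 - T
j = -73707 (j = 311*(-237) = -73707)
v(1/(-18)) - 405*j = (2 - 1/(-18)) - 405*(-73707) = (2 - 1*(-1/18)) + 29851335 = (2 + 1/18) + 29851335 = 37/18 + 29851335 = 537324067/18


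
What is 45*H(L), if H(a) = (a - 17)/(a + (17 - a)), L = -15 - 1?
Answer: -1485/17 ≈ -87.353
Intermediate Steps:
L = -16
H(a) = -1 + a/17 (H(a) = (-17 + a)/17 = (-17 + a)*(1/17) = -1 + a/17)
45*H(L) = 45*(-1 + (1/17)*(-16)) = 45*(-1 - 16/17) = 45*(-33/17) = -1485/17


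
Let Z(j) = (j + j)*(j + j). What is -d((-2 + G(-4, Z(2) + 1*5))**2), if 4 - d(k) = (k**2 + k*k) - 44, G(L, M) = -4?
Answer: 2544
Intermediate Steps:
Z(j) = 4*j**2 (Z(j) = (2*j)*(2*j) = 4*j**2)
d(k) = 48 - 2*k**2 (d(k) = 4 - ((k**2 + k*k) - 44) = 4 - ((k**2 + k**2) - 44) = 4 - (2*k**2 - 44) = 4 - (-44 + 2*k**2) = 4 + (44 - 2*k**2) = 48 - 2*k**2)
-d((-2 + G(-4, Z(2) + 1*5))**2) = -(48 - 2*(-2 - 4)**4) = -(48 - 2*((-6)**2)**2) = -(48 - 2*36**2) = -(48 - 2*1296) = -(48 - 2592) = -1*(-2544) = 2544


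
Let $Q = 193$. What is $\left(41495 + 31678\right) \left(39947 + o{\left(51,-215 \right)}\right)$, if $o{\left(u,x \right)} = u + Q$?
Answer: $2940896043$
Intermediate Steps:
$o{\left(u,x \right)} = 193 + u$ ($o{\left(u,x \right)} = u + 193 = 193 + u$)
$\left(41495 + 31678\right) \left(39947 + o{\left(51,-215 \right)}\right) = \left(41495 + 31678\right) \left(39947 + \left(193 + 51\right)\right) = 73173 \left(39947 + 244\right) = 73173 \cdot 40191 = 2940896043$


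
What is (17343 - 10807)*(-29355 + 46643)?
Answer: 112994368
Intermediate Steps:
(17343 - 10807)*(-29355 + 46643) = 6536*17288 = 112994368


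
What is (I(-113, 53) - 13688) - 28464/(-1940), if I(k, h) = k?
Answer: -6686369/485 ≈ -13786.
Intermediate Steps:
(I(-113, 53) - 13688) - 28464/(-1940) = (-113 - 13688) - 28464/(-1940) = -13801 - 28464*(-1/1940) = -13801 + 7116/485 = -6686369/485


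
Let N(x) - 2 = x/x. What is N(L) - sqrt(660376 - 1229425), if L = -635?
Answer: 3 - I*sqrt(569049) ≈ 3.0 - 754.35*I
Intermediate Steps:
N(x) = 3 (N(x) = 2 + x/x = 2 + 1 = 3)
N(L) - sqrt(660376 - 1229425) = 3 - sqrt(660376 - 1229425) = 3 - sqrt(-569049) = 3 - I*sqrt(569049)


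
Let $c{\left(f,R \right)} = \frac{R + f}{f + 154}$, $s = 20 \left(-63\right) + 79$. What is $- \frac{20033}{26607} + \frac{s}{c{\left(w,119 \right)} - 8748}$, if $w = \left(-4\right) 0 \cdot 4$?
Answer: $- \frac{3163827413}{5120224473} \approx -0.61791$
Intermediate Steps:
$w = 0$ ($w = 0 \cdot 4 = 0$)
$s = -1181$ ($s = -1260 + 79 = -1181$)
$c{\left(f,R \right)} = \frac{R + f}{154 + f}$
$- \frac{20033}{26607} + \frac{s}{c{\left(w,119 \right)} - 8748} = - \frac{20033}{26607} - \frac{1181}{\frac{119 + 0}{154 + 0} - 8748} = \left(-20033\right) \frac{1}{26607} - \frac{1181}{\frac{1}{154} \cdot 119 - 8748} = - \frac{20033}{26607} - \frac{1181}{\frac{1}{154} \cdot 119 - 8748} = - \frac{20033}{26607} - \frac{1181}{\frac{17}{22} - 8748} = - \frac{20033}{26607} - \frac{1181}{- \frac{192439}{22}} = - \frac{20033}{26607} - - \frac{25982}{192439} = - \frac{20033}{26607} + \frac{25982}{192439} = - \frac{3163827413}{5120224473}$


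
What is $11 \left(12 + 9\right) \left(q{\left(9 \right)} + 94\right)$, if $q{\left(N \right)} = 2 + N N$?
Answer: $40887$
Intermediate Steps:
$q{\left(N \right)} = 2 + N^{2}$
$11 \left(12 + 9\right) \left(q{\left(9 \right)} + 94\right) = 11 \left(12 + 9\right) \left(\left(2 + 9^{2}\right) + 94\right) = 11 \cdot 21 \left(\left(2 + 81\right) + 94\right) = 231 \left(83 + 94\right) = 231 \cdot 177 = 40887$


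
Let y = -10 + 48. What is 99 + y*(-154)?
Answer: -5753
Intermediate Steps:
y = 38
99 + y*(-154) = 99 + 38*(-154) = 99 - 5852 = -5753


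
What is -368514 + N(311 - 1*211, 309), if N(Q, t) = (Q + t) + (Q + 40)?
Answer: -367965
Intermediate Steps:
N(Q, t) = 40 + t + 2*Q (N(Q, t) = (Q + t) + (40 + Q) = 40 + t + 2*Q)
-368514 + N(311 - 1*211, 309) = -368514 + (40 + 309 + 2*(311 - 1*211)) = -368514 + (40 + 309 + 2*(311 - 211)) = -368514 + (40 + 309 + 2*100) = -368514 + (40 + 309 + 200) = -368514 + 549 = -367965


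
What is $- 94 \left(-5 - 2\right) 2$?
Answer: $1316$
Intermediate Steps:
$- 94 \left(-5 - 2\right) 2 = - 94 \left(\left(-7\right) 2\right) = \left(-94\right) \left(-14\right) = 1316$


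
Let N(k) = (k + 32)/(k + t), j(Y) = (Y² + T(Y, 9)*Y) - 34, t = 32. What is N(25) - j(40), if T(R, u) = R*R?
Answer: -65565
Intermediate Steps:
T(R, u) = R²
j(Y) = -34 + Y² + Y³ (j(Y) = (Y² + Y²*Y) - 34 = (Y² + Y³) - 34 = -34 + Y² + Y³)
N(k) = 1 (N(k) = (k + 32)/(k + 32) = (32 + k)/(32 + k) = 1)
N(25) - j(40) = 1 - (-34 + 40² + 40³) = 1 - (-34 + 1600 + 64000) = 1 - 1*65566 = 1 - 65566 = -65565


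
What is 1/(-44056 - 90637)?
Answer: -1/134693 ≈ -7.4243e-6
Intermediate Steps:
1/(-44056 - 90637) = 1/(-134693) = -1/134693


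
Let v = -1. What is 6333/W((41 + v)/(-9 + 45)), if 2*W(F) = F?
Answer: 56997/5 ≈ 11399.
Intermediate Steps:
W(F) = F/2
6333/W((41 + v)/(-9 + 45)) = 6333/((((41 - 1)/(-9 + 45))/2)) = 6333/(((40/36)/2)) = 6333/(((40*(1/36))/2)) = 6333/(((½)*(10/9))) = 6333/(5/9) = 6333*(9/5) = 56997/5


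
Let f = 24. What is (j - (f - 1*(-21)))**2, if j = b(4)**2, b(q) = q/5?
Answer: 1229881/625 ≈ 1967.8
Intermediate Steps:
b(q) = q/5 (b(q) = q*(1/5) = q/5)
j = 16/25 (j = ((1/5)*4)**2 = (4/5)**2 = 16/25 ≈ 0.64000)
(j - (f - 1*(-21)))**2 = (16/25 - (24 - 1*(-21)))**2 = (16/25 - (24 + 21))**2 = (16/25 - 1*45)**2 = (16/25 - 45)**2 = (-1109/25)**2 = 1229881/625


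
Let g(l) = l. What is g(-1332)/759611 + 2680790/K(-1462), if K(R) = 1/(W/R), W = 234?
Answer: -14014931586966/32663273 ≈ -4.2907e+5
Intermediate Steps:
K(R) = R/234 (K(R) = 1/(234/R) = R/234)
g(-1332)/759611 + 2680790/K(-1462) = -1332/759611 + 2680790/(((1/234)*(-1462))) = -1332*1/759611 + 2680790/(-731/117) = -1332/759611 + 2680790*(-117/731) = -1332/759611 - 313652430/731 = -14014931586966/32663273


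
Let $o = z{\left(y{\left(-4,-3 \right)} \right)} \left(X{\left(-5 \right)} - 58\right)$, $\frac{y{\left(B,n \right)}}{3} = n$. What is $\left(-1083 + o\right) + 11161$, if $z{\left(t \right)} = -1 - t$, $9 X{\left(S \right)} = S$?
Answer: $\frac{86486}{9} \approx 9609.6$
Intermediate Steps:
$y{\left(B,n \right)} = 3 n$
$X{\left(S \right)} = \frac{S}{9}$
$o = - \frac{4216}{9}$ ($o = \left(-1 - 3 \left(-3\right)\right) \left(\frac{1}{9} \left(-5\right) - 58\right) = \left(-1 - -9\right) \left(- \frac{5}{9} - 58\right) = \left(-1 + 9\right) \left(- \frac{527}{9}\right) = 8 \left(- \frac{527}{9}\right) = - \frac{4216}{9} \approx -468.44$)
$\left(-1083 + o\right) + 11161 = \left(-1083 - \frac{4216}{9}\right) + 11161 = - \frac{13963}{9} + 11161 = \frac{86486}{9}$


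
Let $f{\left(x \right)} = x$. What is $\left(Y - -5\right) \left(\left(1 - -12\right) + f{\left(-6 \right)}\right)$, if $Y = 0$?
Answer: $35$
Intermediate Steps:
$\left(Y - -5\right) \left(\left(1 - -12\right) + f{\left(-6 \right)}\right) = \left(0 - -5\right) \left(\left(1 - -12\right) - 6\right) = \left(0 + 5\right) \left(\left(1 + 12\right) - 6\right) = 5 \left(13 - 6\right) = 5 \cdot 7 = 35$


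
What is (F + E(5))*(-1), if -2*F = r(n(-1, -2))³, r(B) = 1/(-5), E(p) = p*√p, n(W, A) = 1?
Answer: -1/250 - 5*√5 ≈ -11.184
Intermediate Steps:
E(p) = p^(3/2)
r(B) = -⅕
F = 1/250 (F = -(-⅕)³/2 = -½*(-1/125) = 1/250 ≈ 0.0040000)
(F + E(5))*(-1) = (1/250 + 5^(3/2))*(-1) = (1/250 + 5*√5)*(-1) = -1/250 - 5*√5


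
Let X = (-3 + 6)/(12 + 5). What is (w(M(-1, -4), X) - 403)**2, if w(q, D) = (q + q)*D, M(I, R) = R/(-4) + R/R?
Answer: 46771921/289 ≈ 1.6184e+5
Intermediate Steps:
M(I, R) = 1 - R/4 (M(I, R) = R*(-1/4) + 1 = -R/4 + 1 = 1 - R/4)
X = 3/17 ≈ 0.17647
w(q, D) = 2*D*q (w(q, D) = (2*q)*D = 2*D*q)
(w(M(-1, -4), X) - 403)**2 = (2*(3/17)*(1 - 1/4*(-4)) - 403)**2 = (2*(3/17)*(1 + 1) - 403)**2 = (2*(3/17)*2 - 403)**2 = (12/17 - 403)**2 = (-6839/17)**2 = 46771921/289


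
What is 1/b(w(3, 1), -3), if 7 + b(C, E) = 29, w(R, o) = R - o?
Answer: 1/22 ≈ 0.045455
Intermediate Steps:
b(C, E) = 22 (b(C, E) = -7 + 29 = 22)
1/b(w(3, 1), -3) = 1/22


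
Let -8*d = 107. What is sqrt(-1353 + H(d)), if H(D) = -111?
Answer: 2*I*sqrt(366) ≈ 38.262*I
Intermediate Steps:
d = -107/8 (d = -1/8*107 = -107/8 ≈ -13.375)
sqrt(-1353 + H(d)) = sqrt(-1353 - 111) = sqrt(-1464) = 2*I*sqrt(366)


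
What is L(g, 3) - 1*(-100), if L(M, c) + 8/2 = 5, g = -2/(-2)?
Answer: 101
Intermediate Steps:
g = 1 (g = -2*(-½) = 1)
L(M, c) = 1 (L(M, c) = -4 + 5 = 1)
L(g, 3) - 1*(-100) = 1 - 1*(-100) = 1 + 100 = 101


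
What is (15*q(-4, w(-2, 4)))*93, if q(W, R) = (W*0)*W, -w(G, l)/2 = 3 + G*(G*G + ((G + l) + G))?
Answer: 0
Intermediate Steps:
w(G, l) = -6 - 2*G*(l + G² + 2*G) (w(G, l) = -2*(3 + G*(G*G + ((G + l) + G))) = -2*(3 + G*(G² + (l + 2*G))) = -2*(3 + G*(l + G² + 2*G)) = -6 - 2*G*(l + G² + 2*G))
q(W, R) = 0 (q(W, R) = 0*W = 0)
(15*q(-4, w(-2, 4)))*93 = (15*0)*93 = 0*93 = 0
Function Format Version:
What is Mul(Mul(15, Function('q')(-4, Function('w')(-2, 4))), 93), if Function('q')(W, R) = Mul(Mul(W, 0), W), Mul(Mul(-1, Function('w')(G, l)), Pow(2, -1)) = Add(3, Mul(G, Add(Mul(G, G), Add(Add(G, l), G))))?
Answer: 0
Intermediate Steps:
Function('w')(G, l) = Add(-6, Mul(-2, G, Add(l, Pow(G, 2), Mul(2, G)))) (Function('w')(G, l) = Mul(-2, Add(3, Mul(G, Add(Mul(G, G), Add(Add(G, l), G))))) = Mul(-2, Add(3, Mul(G, Add(Pow(G, 2), Add(l, Mul(2, G)))))) = Mul(-2, Add(3, Mul(G, Add(l, Pow(G, 2), Mul(2, G))))) = Add(-6, Mul(-2, G, Add(l, Pow(G, 2), Mul(2, G)))))
Function('q')(W, R) = 0 (Function('q')(W, R) = Mul(0, W) = 0)
Mul(Mul(15, Function('q')(-4, Function('w')(-2, 4))), 93) = Mul(Mul(15, 0), 93) = Mul(0, 93) = 0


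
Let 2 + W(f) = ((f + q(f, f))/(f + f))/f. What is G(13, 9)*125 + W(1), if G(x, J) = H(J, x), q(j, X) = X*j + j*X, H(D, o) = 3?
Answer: 749/2 ≈ 374.50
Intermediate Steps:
q(j, X) = 2*X*j (q(j, X) = X*j + X*j = 2*X*j)
G(x, J) = 3
W(f) = -2 + (f + 2*f²)/(2*f²) (W(f) = -2 + ((f + 2*f*f)/(f + f))/f = -2 + ((f + 2*f²)/((2*f)))/f = -2 + ((f + 2*f²)*(1/(2*f)))/f = -2 + ((f + 2*f²)/(2*f))/f = -2 + (f + 2*f²)/(2*f²))
G(13, 9)*125 + W(1) = 3*125 + (½ - 1*1)/1 = 375 + 1*(½ - 1) = 375 + 1*(-½) = 375 - ½ = 749/2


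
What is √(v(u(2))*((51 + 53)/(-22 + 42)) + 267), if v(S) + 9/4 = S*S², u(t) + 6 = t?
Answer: I*√310/2 ≈ 8.8034*I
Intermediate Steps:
u(t) = -6 + t
v(S) = -9/4 + S³ (v(S) = -9/4 + S*S² = -9/4 + S³)
√(v(u(2))*((51 + 53)/(-22 + 42)) + 267) = √((-9/4 + (-6 + 2)³)*((51 + 53)/(-22 + 42)) + 267) = √((-9/4 + (-4)³)*(104/20) + 267) = √((-9/4 - 64)*(104*(1/20)) + 267) = √(-265/4*26/5 + 267) = √(-689/2 + 267) = √(-155/2) = I*√310/2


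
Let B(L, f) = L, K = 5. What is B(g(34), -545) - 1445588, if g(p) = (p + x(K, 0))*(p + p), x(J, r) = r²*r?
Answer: -1443276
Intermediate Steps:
x(J, r) = r³
g(p) = 2*p² (g(p) = (p + 0³)*(p + p) = (p + 0)*(2*p) = p*(2*p) = 2*p²)
B(g(34), -545) - 1445588 = 2*34² - 1445588 = 2*1156 - 1445588 = 2312 - 1445588 = -1443276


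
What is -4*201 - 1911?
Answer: -2715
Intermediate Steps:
-4*201 - 1911 = -804 - 1911 = -2715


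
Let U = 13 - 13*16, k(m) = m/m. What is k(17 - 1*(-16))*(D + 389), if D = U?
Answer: 194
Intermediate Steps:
k(m) = 1
U = -195 (U = 13 - 208 = -195)
D = -195
k(17 - 1*(-16))*(D + 389) = 1*(-195 + 389) = 1*194 = 194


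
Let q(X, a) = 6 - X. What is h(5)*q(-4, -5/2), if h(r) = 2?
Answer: 20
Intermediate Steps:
h(5)*q(-4, -5/2) = 2*(6 - 1*(-4)) = 2*(6 + 4) = 2*10 = 20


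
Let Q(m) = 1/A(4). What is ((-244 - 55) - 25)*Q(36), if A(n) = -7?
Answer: 324/7 ≈ 46.286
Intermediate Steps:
Q(m) = -⅐ (Q(m) = 1/(-7) = -⅐)
((-244 - 55) - 25)*Q(36) = ((-244 - 55) - 25)*(-⅐) = (-299 - 25)*(-⅐) = -324*(-⅐) = 324/7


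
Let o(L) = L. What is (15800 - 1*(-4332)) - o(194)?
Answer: 19938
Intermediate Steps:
(15800 - 1*(-4332)) - o(194) = (15800 - 1*(-4332)) - 1*194 = (15800 + 4332) - 194 = 20132 - 194 = 19938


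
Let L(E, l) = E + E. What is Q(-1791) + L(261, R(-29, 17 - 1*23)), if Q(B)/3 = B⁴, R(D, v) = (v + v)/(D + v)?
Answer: 30867652193805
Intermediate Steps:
R(D, v) = 2*v/(D + v) (R(D, v) = (2*v)/(D + v) = 2*v/(D + v))
Q(B) = 3*B⁴
L(E, l) = 2*E
Q(-1791) + L(261, R(-29, 17 - 1*23)) = 3*(-1791)⁴ + 2*261 = 3*10289217397761 + 522 = 30867652193283 + 522 = 30867652193805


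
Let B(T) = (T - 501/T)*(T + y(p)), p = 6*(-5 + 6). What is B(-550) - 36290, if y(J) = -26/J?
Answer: 442345837/1650 ≈ 2.6809e+5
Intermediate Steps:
p = 6 (p = 6*1 = 6)
B(T) = (-13/3 + T)*(T - 501/T) (B(T) = (T - 501/T)*(T - 26/6) = (T - 501/T)*(T - 26*1/6) = (T - 501/T)*(T - 13/3) = (T - 501/T)*(-13/3 + T) = (-13/3 + T)*(T - 501/T))
B(-550) - 36290 = (-501 + (-550)**2 + 2171/(-550) - 13/3*(-550)) - 36290 = (-501 + 302500 + 2171*(-1/550) + 7150/3) - 36290 = (-501 + 302500 - 2171/550 + 7150/3) - 36290 = 502224337/1650 - 36290 = 442345837/1650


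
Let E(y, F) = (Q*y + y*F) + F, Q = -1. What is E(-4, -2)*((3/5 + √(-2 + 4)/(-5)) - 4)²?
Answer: 582/5 + 68*√2/5 ≈ 135.63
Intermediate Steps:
E(y, F) = F - y + F*y (E(y, F) = (-y + y*F) + F = (-y + F*y) + F = F - y + F*y)
E(-4, -2)*((3/5 + √(-2 + 4)/(-5)) - 4)² = (-2 - 1*(-4) - 2*(-4))*((3/5 + √(-2 + 4)/(-5)) - 4)² = (-2 + 4 + 8)*((3*(⅕) + √2*(-⅕)) - 4)² = 10*((⅗ - √2/5) - 4)² = 10*(-17/5 - √2/5)²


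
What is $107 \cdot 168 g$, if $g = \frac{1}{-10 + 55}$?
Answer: $\frac{5992}{15} \approx 399.47$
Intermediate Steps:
$g = \frac{1}{45} \approx 0.022222$
$107 \cdot 168 g = 107 \cdot 168 \cdot \frac{1}{45} = 17976 \cdot \frac{1}{45} = \frac{5992}{15}$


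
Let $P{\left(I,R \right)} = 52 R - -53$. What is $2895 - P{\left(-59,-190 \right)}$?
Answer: $12722$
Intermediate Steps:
$P{\left(I,R \right)} = 53 + 52 R$ ($P{\left(I,R \right)} = 52 R + 53 = 53 + 52 R$)
$2895 - P{\left(-59,-190 \right)} = 2895 - \left(53 + 52 \left(-190\right)\right) = 2895 - \left(53 - 9880\right) = 2895 - -9827 = 2895 + 9827 = 12722$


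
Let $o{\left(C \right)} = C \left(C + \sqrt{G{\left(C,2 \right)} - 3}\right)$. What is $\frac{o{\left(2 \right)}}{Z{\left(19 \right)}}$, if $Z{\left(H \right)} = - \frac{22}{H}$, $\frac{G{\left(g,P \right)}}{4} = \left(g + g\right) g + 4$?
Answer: $- \frac{38}{11} - \frac{57 \sqrt{5}}{11} \approx -15.041$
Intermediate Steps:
$G{\left(g,P \right)} = 16 + 8 g^{2}$ ($G{\left(g,P \right)} = 4 \left(\left(g + g\right) g + 4\right) = 4 \left(2 g g + 4\right) = 4 \left(2 g^{2} + 4\right) = 4 \left(4 + 2 g^{2}\right) = 16 + 8 g^{2}$)
$o{\left(C \right)} = C \left(C + \sqrt{13 + 8 C^{2}}\right)$ ($o{\left(C \right)} = C \left(C + \sqrt{\left(16 + 8 C^{2}\right) - 3}\right) = C \left(C + \sqrt{13 + 8 C^{2}}\right)$)
$\frac{o{\left(2 \right)}}{Z{\left(19 \right)}} = \frac{2 \left(2 + \sqrt{13 + 8 \cdot 2^{2}}\right)}{\left(-22\right) \frac{1}{19}} = \frac{2 \left(2 + \sqrt{13 + 8 \cdot 4}\right)}{\left(-22\right) \frac{1}{19}} = \frac{2 \left(2 + \sqrt{13 + 32}\right)}{- \frac{22}{19}} = - \frac{19 \cdot 2 \left(2 + \sqrt{45}\right)}{22} = - \frac{19 \cdot 2 \left(2 + 3 \sqrt{5}\right)}{22} = - \frac{19 \left(4 + 6 \sqrt{5}\right)}{22} = - \frac{38}{11} - \frac{57 \sqrt{5}}{11}$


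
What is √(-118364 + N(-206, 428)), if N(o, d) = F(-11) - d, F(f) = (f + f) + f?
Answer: 35*I*√97 ≈ 344.71*I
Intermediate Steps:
F(f) = 3*f (F(f) = 2*f + f = 3*f)
N(o, d) = -33 - d (N(o, d) = 3*(-11) - d = -33 - d)
√(-118364 + N(-206, 428)) = √(-118364 + (-33 - 1*428)) = √(-118364 + (-33 - 428)) = √(-118364 - 461) = √(-118825) = 35*I*√97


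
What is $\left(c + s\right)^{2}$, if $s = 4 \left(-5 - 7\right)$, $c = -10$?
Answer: $3364$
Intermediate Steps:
$s = -48$ ($s = 4 \left(-12\right) = -48$)
$\left(c + s\right)^{2} = \left(-10 - 48\right)^{2} = \left(-58\right)^{2} = 3364$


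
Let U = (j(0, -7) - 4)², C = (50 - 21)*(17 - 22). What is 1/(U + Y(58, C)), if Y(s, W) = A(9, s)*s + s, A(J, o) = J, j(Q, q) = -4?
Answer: 1/644 ≈ 0.0015528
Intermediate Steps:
C = -145 (C = 29*(-5) = -145)
U = 64 (U = (-4 - 4)² = (-8)² = 64)
Y(s, W) = 10*s (Y(s, W) = 9*s + s = 10*s)
1/(U + Y(58, C)) = 1/(64 + 10*58) = 1/(64 + 580) = 1/644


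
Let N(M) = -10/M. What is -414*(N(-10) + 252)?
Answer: -104742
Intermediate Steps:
-414*(N(-10) + 252) = -414*(-10/(-10) + 252) = -414*(-10*(-1/10) + 252) = -414*(1 + 252) = -414*253 = -104742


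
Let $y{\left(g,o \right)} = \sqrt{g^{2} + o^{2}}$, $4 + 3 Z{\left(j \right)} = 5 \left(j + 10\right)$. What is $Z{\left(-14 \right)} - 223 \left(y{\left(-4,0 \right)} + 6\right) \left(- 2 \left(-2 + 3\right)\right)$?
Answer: $4452$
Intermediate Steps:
$Z{\left(j \right)} = \frac{46}{3} + \frac{5 j}{3}$ ($Z{\left(j \right)} = - \frac{4}{3} + \frac{5 \left(j + 10\right)}{3} = - \frac{4}{3} + \frac{5 \left(10 + j\right)}{3} = - \frac{4}{3} + \frac{50 + 5 j}{3} = - \frac{4}{3} + \left(\frac{50}{3} + \frac{5 j}{3}\right) = \frac{46}{3} + \frac{5 j}{3}$)
$Z{\left(-14 \right)} - 223 \left(y{\left(-4,0 \right)} + 6\right) \left(- 2 \left(-2 + 3\right)\right) = \left(\frac{46}{3} + \frac{5}{3} \left(-14\right)\right) - 223 \left(\sqrt{\left(-4\right)^{2} + 0^{2}} + 6\right) \left(- 2 \left(-2 + 3\right)\right) = \left(\frac{46}{3} - \frac{70}{3}\right) - 223 \left(\sqrt{16 + 0} + 6\right) \left(\left(-2\right) 1\right) = -8 - 223 \left(\sqrt{16} + 6\right) \left(-2\right) = -8 - 223 \left(4 + 6\right) \left(-2\right) = -8 - 223 \cdot 10 \left(-2\right) = -8 - -4460 = -8 + 4460 = 4452$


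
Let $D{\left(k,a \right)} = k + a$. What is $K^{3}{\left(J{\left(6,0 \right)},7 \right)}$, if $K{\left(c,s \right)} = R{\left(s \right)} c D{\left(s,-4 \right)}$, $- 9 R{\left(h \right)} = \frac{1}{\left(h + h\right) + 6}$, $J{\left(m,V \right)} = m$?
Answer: $- \frac{1}{1000} \approx -0.001$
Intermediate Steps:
$D{\left(k,a \right)} = a + k$
$R{\left(h \right)} = - \frac{1}{9 \left(6 + 2 h\right)}$ ($R{\left(h \right)} = - \frac{1}{9 \left(\left(h + h\right) + 6\right)} = - \frac{1}{9 \left(2 h + 6\right)} = - \frac{1}{9 \left(6 + 2 h\right)}$)
$K{\left(c,s \right)} = - \frac{c \left(-4 + s\right)}{54 + 18 s}$ ($K{\left(c,s \right)} = - \frac{1}{54 + 18 s} c \left(-4 + s\right) = - \frac{c}{54 + 18 s} \left(-4 + s\right) = - \frac{c \left(-4 + s\right)}{54 + 18 s}$)
$K^{3}{\left(J{\left(6,0 \right)},7 \right)} = \left(\frac{1}{18} \cdot 6 \frac{1}{3 + 7} \left(4 - 7\right)\right)^{3} = \left(\frac{1}{18} \cdot 6 \cdot \frac{1}{10} \left(4 - 7\right)\right)^{3} = \left(\frac{1}{18} \cdot 6 \cdot \frac{1}{10} \left(-3\right)\right)^{3} = \left(- \frac{1}{10}\right)^{3} = - \frac{1}{1000}$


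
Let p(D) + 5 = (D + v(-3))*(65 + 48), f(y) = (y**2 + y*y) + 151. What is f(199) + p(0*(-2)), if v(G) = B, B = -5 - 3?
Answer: 78444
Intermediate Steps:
f(y) = 151 + 2*y**2 (f(y) = (y**2 + y**2) + 151 = 2*y**2 + 151 = 151 + 2*y**2)
B = -8
v(G) = -8
p(D) = -909 + 113*D (p(D) = -5 + (D - 8)*(65 + 48) = -5 + (-8 + D)*113 = -5 + (-904 + 113*D) = -909 + 113*D)
f(199) + p(0*(-2)) = (151 + 2*199**2) + (-909 + 113*(0*(-2))) = (151 + 2*39601) + (-909 + 113*0) = (151 + 79202) + (-909 + 0) = 79353 - 909 = 78444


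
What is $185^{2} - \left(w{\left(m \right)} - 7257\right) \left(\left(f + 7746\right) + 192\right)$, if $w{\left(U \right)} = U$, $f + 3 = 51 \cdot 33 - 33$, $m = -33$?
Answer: $69908875$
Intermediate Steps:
$f = 1647$ ($f = -3 + \left(51 \cdot 33 - 33\right) = -3 + \left(1683 - 33\right) = -3 + 1650 = 1647$)
$185^{2} - \left(w{\left(m \right)} - 7257\right) \left(\left(f + 7746\right) + 192\right) = 185^{2} - \left(-33 - 7257\right) \left(\left(1647 + 7746\right) + 192\right) = 34225 - - 7290 \left(9393 + 192\right) = 34225 - \left(-7290\right) 9585 = 34225 - -69874650 = 34225 + 69874650 = 69908875$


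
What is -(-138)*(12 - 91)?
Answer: -10902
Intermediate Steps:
-(-138)*(12 - 91) = -(-138)*(-79) = -1*10902 = -10902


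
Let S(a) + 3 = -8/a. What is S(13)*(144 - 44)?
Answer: -4700/13 ≈ -361.54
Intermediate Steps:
S(a) = -3 - 8/a
S(13)*(144 - 44) = (-3 - 8/13)*(144 - 44) = (-3 - 8*1/13)*100 = (-3 - 8/13)*100 = -47/13*100 = -4700/13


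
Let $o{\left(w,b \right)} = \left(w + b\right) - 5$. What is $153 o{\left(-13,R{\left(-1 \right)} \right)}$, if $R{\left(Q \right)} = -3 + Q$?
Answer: $-3366$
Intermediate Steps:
$o{\left(w,b \right)} = -5 + b + w$ ($o{\left(w,b \right)} = \left(b + w\right) - 5 = -5 + b + w$)
$153 o{\left(-13,R{\left(-1 \right)} \right)} = 153 \left(-5 - 4 - 13\right) = 153 \left(-22\right) = -3366$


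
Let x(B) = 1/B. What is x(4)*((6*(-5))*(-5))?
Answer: 75/2 ≈ 37.500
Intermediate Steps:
x(4)*((6*(-5))*(-5)) = ((6*(-5))*(-5))/4 = (-30*(-5))/4 = (¼)*150 = 75/2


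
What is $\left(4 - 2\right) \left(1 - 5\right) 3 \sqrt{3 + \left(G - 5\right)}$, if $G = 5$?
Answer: $- 24 \sqrt{3} \approx -41.569$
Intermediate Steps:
$\left(4 - 2\right) \left(1 - 5\right) 3 \sqrt{3 + \left(G - 5\right)} = \left(4 - 2\right) \left(1 - 5\right) 3 \sqrt{3 + \left(5 - 5\right)} = 2 \left(-4\right) 3 \sqrt{3 + \left(5 - 5\right)} = \left(-8\right) 3 \sqrt{3 + 0} = - 24 \sqrt{3}$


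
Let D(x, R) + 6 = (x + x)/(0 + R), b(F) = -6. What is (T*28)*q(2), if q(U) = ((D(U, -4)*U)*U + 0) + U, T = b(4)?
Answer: 4368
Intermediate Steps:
T = -6
D(x, R) = -6 + 2*x/R (D(x, R) = -6 + (x + x)/(0 + R) = -6 + (2*x)/R = -6 + 2*x/R)
q(U) = U + U²*(-6 - U/2) (q(U) = (((-6 + 2*U/(-4))*U)*U + 0) + U = (((-6 + 2*U*(-¼))*U)*U + 0) + U = (((-6 - U/2)*U)*U + 0) + U = ((U*(-6 - U/2))*U + 0) + U = (U²*(-6 - U/2) + 0) + U = U²*(-6 - U/2) + U = U + U²*(-6 - U/2))
(T*28)*q(2) = (-6*28)*((½)*2*(2 - 1*2*(12 + 2))) = -84*2*(2 - 1*2*14) = -84*2*(2 - 28) = -84*2*(-26) = -168*(-26) = 4368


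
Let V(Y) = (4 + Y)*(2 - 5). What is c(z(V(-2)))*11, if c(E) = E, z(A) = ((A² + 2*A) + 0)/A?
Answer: -44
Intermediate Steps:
V(Y) = -12 - 3*Y (V(Y) = (4 + Y)*(-3) = -12 - 3*Y)
z(A) = (A² + 2*A)/A
c(z(V(-2)))*11 = (2 + (-12 - 3*(-2)))*11 = (2 + (-12 + 6))*11 = (2 - 6)*11 = -4*11 = -44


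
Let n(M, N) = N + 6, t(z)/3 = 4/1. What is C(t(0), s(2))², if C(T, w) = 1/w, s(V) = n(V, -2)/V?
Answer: ¼ ≈ 0.25000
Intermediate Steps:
t(z) = 12 (t(z) = 3*(4/1) = 3*(4*1) = 3*4 = 12)
n(M, N) = 6 + N
s(V) = 4/V (s(V) = (6 - 2)/V = 4/V)
C(t(0), s(2))² = (1/(4/2))² = (1/(4*(½)))² = (1/2)² = (½)² = ¼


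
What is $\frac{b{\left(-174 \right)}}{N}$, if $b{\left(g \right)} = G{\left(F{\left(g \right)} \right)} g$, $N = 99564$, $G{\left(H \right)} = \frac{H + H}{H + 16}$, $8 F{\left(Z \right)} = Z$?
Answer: $- \frac{2523}{190831} \approx -0.013221$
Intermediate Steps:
$F{\left(Z \right)} = \frac{Z}{8}$
$G{\left(H \right)} = \frac{2 H}{16 + H}$
$b{\left(g \right)} = \frac{g^{2}}{4 \left(16 + \frac{g}{8}\right)}$ ($b{\left(g \right)} = \frac{2 \frac{g}{8}}{16 + \frac{g}{8}} g = \frac{g}{4 \left(16 + \frac{g}{8}\right)} g = \frac{g^{2}}{4 \left(16 + \frac{g}{8}\right)}$)
$\frac{b{\left(-174 \right)}}{N} = \frac{2 \left(-174\right)^{2} \frac{1}{128 - 174}}{99564} = 2 \cdot 30276 \frac{1}{-46} \cdot \frac{1}{99564} = 2 \cdot 30276 \left(- \frac{1}{46}\right) \frac{1}{99564} = \left(- \frac{30276}{23}\right) \frac{1}{99564} = - \frac{2523}{190831}$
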